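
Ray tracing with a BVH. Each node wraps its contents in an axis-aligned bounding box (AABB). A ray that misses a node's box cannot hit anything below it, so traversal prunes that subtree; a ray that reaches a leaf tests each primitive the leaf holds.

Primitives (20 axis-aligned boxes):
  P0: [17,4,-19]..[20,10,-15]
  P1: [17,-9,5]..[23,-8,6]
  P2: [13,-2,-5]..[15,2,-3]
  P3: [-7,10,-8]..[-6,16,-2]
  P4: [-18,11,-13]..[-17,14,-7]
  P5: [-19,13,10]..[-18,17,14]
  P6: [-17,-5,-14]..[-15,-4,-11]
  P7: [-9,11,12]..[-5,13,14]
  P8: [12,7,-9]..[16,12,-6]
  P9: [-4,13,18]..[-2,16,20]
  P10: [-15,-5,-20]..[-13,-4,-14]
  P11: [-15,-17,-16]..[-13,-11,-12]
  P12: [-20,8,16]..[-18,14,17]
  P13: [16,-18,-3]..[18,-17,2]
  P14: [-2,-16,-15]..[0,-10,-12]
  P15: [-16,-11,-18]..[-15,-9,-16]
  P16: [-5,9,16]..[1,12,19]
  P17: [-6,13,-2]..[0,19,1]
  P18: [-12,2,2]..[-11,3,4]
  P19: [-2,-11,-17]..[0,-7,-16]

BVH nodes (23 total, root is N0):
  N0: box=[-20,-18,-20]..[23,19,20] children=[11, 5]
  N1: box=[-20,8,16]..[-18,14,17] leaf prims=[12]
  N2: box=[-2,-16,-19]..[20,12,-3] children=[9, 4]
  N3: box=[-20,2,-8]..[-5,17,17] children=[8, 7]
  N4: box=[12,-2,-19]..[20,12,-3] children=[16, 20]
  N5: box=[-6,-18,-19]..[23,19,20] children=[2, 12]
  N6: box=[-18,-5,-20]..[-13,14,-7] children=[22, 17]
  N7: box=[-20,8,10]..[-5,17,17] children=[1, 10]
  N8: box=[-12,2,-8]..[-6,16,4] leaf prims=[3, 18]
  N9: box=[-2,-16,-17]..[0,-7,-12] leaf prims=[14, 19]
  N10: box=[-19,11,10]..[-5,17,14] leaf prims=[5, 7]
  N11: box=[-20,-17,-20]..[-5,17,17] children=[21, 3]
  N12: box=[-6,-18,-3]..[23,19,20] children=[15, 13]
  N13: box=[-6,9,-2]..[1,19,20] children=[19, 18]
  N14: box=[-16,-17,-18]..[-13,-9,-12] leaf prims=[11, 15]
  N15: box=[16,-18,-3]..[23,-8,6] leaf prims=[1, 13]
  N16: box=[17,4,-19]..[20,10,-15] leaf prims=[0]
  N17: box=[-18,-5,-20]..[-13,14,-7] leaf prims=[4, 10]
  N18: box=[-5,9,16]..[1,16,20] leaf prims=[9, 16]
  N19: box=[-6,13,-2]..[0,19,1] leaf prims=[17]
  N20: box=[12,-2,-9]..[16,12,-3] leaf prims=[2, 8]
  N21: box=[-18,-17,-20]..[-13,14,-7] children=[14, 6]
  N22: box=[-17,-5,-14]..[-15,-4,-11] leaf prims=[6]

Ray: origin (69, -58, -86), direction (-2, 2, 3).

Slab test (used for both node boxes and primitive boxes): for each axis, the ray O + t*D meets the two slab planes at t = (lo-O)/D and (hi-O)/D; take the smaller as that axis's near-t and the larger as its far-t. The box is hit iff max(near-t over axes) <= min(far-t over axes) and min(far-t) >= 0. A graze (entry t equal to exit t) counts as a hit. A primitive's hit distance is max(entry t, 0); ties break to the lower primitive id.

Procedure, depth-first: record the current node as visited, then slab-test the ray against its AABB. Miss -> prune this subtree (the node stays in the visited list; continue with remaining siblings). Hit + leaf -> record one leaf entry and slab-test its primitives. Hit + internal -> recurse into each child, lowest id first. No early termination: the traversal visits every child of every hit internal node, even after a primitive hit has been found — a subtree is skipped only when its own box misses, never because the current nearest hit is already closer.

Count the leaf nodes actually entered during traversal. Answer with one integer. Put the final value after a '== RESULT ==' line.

Trace the traversal:
N0 x:[23,89/2] y:[20,77/2] z:[22,106/3] -> hit [23,106/3], descend [5, 11]
  N5 x:[23,75/2] y:[20,77/2] z:[67/3,106/3] -> hit [23,106/3], descend [2, 12]
    N2 x:[49/2,71/2] y:[21,35] z:[67/3,83/3] -> hit [49/2,83/3], descend [4, 9]
      N4 x:[49/2,57/2] y:[28,35] z:[67/3,83/3] -> miss, prune
      N9 x:[69/2,71/2] y:[21,51/2] z:[23,74/3] -> miss, prune
    N12 x:[23,75/2] y:[20,77/2] z:[83/3,106/3] -> hit [83/3,106/3], descend [13, 15]
      N13 x:[34,75/2] y:[67/2,77/2] z:[28,106/3] -> hit [34,106/3], descend [18, 19]
        N18 x:[34,37] y:[67/2,37] z:[34,106/3] -> hit [34,106/3] leaf, test {P9(miss), P16@t=34}
        N19 x:[69/2,75/2] y:[71/2,77/2] z:[28,29] -> miss, prune
      N15 x:[23,53/2] y:[20,25] z:[83/3,92/3] -> miss, prune
  N11 x:[37,89/2] y:[41/2,75/2] z:[22,103/3] -> miss, prune

Summary -> nodes [0, 5, 2, 4, 9, 12, 13, 18, 19, 15, 11]; box-tests=11; leaf-entries=1; first=P16

== RESULT ==
1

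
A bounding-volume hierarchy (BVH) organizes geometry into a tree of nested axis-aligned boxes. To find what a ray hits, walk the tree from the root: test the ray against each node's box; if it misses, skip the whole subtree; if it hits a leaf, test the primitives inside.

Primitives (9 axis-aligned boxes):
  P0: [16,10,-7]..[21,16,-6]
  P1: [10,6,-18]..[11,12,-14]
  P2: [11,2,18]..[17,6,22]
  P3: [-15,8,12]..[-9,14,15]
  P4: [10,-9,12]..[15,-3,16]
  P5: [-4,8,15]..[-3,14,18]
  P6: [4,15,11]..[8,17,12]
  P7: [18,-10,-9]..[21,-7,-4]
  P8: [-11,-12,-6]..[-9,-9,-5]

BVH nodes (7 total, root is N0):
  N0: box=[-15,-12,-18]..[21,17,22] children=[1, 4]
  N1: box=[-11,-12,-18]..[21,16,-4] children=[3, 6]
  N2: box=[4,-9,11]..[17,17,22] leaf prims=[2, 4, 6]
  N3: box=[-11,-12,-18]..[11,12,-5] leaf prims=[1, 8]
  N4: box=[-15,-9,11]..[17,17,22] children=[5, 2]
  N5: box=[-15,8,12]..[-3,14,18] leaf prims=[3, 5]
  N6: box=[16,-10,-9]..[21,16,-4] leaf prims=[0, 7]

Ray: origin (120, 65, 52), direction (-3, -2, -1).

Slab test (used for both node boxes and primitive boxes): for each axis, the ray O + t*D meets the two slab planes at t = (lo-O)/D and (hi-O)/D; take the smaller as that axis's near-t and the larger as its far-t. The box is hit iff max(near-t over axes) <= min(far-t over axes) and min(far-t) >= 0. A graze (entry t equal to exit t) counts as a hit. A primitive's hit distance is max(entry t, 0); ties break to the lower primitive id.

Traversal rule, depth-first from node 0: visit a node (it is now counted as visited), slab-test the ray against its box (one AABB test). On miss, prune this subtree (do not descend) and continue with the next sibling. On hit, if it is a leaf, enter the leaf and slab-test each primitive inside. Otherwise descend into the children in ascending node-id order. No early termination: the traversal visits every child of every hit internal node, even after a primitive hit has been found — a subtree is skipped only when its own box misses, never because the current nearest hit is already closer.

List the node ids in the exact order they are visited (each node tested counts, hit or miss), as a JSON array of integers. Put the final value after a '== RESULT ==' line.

Traverse from the root:
N0 x:[33,45] y:[24,77/2] z:[30,70] -> hit [33,77/2], descend [1, 4]
  N1 x:[33,131/3] y:[49/2,77/2] z:[56,70] -> miss, prune
  N4 x:[103/3,45] y:[24,37] z:[30,41] -> hit [103/3,37], descend [2, 5]
    N2 x:[103/3,116/3] y:[24,37] z:[30,41] -> hit [103/3,37] leaf, test {P2(miss), P4@t=36, P6(miss)}
    N5 x:[41,45] y:[51/2,57/2] z:[34,40] -> miss, prune

Visited [0, 1, 4, 2, 5]. Tests: 5 box, 1 leaf. Nearest: P4.

== RESULT ==
[0, 1, 4, 2, 5]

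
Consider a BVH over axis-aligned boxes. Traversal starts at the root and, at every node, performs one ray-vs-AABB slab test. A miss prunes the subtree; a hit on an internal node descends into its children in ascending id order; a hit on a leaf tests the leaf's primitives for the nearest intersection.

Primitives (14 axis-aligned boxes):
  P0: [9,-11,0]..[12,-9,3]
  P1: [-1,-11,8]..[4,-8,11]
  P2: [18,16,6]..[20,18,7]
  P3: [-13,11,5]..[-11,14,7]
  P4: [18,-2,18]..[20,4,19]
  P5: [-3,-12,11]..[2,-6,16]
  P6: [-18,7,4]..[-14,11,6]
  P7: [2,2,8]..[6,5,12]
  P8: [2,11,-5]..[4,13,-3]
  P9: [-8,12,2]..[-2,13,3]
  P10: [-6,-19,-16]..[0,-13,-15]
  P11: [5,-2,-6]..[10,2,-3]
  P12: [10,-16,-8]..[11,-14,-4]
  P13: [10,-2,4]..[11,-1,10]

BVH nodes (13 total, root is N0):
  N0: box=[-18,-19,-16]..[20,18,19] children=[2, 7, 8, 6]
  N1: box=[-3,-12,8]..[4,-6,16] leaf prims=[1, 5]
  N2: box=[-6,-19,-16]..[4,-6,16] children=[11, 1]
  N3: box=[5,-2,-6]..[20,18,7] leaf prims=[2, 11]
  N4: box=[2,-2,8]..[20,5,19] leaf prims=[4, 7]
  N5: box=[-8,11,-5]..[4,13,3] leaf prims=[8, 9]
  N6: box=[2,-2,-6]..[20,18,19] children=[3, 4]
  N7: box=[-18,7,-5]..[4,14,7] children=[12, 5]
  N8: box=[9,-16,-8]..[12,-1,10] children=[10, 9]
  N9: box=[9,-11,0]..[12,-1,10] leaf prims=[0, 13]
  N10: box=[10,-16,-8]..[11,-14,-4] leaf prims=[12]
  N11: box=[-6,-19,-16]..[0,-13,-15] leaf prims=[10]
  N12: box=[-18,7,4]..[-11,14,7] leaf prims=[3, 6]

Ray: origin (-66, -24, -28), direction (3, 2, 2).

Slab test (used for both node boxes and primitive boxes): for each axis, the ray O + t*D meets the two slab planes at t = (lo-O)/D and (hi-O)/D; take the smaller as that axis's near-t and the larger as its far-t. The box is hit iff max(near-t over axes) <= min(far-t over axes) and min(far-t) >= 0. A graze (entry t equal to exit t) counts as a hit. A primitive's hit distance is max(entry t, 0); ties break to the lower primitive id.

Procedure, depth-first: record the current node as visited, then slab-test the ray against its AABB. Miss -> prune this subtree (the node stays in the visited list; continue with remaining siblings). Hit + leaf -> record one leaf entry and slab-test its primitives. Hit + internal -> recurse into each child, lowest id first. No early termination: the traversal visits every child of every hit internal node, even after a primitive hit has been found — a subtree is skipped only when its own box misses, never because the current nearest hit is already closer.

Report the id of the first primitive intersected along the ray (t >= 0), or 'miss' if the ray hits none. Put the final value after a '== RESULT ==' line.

Walk:
N0 x:[16,86/3] y:[5/2,21] z:[6,47/2] -> hit [16,21], descend [2, 6, 7, 8]
  N2 x:[20,70/3] y:[5/2,9] z:[6,22] -> miss, prune
  N6 x:[68/3,86/3] y:[11,21] z:[11,47/2] -> miss, prune
  N7 x:[16,70/3] y:[31/2,19] z:[23/2,35/2] -> hit [16,35/2], descend [5, 12]
    N5 x:[58/3,70/3] y:[35/2,37/2] z:[23/2,31/2] -> miss, prune
    N12 x:[16,55/3] y:[31/2,19] z:[16,35/2] -> hit [16,35/2] leaf, test {P3(miss), P6@t=16}
  N8 x:[25,26] y:[4,23/2] z:[10,19] -> miss, prune

Summary -> nodes [0, 2, 6, 7, 5, 12, 8]; box-tests=7; leaf-entries=1; first=P6

== RESULT ==
6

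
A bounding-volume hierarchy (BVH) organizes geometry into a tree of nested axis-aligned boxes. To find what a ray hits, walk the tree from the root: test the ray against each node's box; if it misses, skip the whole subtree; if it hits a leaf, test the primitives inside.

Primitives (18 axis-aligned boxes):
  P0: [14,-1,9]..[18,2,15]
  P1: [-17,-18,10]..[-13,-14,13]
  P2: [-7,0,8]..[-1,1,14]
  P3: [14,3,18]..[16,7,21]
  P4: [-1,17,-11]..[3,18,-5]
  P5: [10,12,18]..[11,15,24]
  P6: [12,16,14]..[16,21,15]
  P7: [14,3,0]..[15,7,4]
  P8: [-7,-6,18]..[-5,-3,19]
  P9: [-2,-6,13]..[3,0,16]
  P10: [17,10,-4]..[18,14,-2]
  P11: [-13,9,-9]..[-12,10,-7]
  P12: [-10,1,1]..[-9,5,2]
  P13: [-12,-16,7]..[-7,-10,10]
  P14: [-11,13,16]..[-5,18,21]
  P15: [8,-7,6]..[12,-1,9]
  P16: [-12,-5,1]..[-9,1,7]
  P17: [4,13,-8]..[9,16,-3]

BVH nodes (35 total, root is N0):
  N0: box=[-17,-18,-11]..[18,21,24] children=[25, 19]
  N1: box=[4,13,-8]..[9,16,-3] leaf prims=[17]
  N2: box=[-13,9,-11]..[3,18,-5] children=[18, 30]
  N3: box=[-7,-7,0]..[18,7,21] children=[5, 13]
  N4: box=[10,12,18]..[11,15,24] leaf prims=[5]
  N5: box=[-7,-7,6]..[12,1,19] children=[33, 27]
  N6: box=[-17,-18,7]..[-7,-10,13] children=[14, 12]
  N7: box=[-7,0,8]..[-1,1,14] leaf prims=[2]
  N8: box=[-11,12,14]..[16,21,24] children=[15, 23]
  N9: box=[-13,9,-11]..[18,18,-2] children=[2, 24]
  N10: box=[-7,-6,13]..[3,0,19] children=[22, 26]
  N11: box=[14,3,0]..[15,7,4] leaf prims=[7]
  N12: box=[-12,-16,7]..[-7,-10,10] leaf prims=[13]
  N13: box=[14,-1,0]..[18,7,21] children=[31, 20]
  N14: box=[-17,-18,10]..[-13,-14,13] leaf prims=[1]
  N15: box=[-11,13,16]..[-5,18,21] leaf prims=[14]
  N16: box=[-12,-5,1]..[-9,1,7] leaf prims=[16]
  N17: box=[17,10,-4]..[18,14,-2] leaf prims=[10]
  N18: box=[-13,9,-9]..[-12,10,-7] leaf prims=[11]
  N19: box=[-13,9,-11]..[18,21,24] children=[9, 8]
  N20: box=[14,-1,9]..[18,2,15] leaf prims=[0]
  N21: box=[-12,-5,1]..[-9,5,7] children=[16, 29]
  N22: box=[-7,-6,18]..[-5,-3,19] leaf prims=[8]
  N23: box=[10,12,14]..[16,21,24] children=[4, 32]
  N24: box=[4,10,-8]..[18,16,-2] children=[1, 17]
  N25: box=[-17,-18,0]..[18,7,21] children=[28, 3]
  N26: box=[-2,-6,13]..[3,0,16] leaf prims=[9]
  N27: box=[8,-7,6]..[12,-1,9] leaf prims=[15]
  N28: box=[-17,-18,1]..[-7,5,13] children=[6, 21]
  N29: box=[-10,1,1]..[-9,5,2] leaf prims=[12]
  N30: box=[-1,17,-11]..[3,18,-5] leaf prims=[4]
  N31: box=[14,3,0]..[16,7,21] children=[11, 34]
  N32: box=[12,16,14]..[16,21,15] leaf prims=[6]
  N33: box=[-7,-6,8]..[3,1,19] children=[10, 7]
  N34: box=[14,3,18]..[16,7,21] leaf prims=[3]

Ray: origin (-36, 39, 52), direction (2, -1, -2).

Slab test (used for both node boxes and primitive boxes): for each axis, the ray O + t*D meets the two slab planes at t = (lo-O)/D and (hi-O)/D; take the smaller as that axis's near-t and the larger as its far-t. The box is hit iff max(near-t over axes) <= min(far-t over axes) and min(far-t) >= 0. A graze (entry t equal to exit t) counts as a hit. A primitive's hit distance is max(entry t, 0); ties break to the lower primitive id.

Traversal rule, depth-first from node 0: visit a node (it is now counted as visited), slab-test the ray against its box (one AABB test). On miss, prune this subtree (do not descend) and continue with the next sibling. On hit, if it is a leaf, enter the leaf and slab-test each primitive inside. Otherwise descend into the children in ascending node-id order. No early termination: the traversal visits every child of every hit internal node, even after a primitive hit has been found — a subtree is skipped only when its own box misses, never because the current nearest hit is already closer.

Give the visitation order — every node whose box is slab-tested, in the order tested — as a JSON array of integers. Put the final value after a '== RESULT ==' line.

Traverse from the root:
N0 x:[19/2,27] y:[18,57] z:[14,63/2] -> hit [18,27], descend [19, 25]
  N19 x:[23/2,27] y:[18,30] z:[14,63/2] -> hit [18,27], descend [8, 9]
    N8 x:[25/2,26] y:[18,27] z:[14,19] -> hit [18,19], descend [15, 23]
      N15 x:[25/2,31/2] y:[21,26] z:[31/2,18] -> miss, prune
      N23 x:[23,26] y:[18,27] z:[14,19] -> miss, prune
    N9 x:[23/2,27] y:[21,30] z:[27,63/2] -> hit [27,27], descend [2, 24]
      N2 x:[23/2,39/2] y:[21,30] z:[57/2,63/2] -> miss, prune
      N24 x:[20,27] y:[23,29] z:[27,30] -> hit [27,27], descend [1, 17]
        N1 x:[20,45/2] y:[23,26] z:[55/2,30] -> miss, prune
        N17 x:[53/2,27] y:[25,29] z:[27,28] -> hit [27,27] leaf, test {P10@t=27}
  N25 x:[19/2,27] y:[32,57] z:[31/2,26] -> miss, prune

order=[0, 19, 8, 15, 23, 9, 2, 24, 1, 17, 25]  |boxes|=11  |leaves|=1  hit=P10

== RESULT ==
[0, 19, 8, 15, 23, 9, 2, 24, 1, 17, 25]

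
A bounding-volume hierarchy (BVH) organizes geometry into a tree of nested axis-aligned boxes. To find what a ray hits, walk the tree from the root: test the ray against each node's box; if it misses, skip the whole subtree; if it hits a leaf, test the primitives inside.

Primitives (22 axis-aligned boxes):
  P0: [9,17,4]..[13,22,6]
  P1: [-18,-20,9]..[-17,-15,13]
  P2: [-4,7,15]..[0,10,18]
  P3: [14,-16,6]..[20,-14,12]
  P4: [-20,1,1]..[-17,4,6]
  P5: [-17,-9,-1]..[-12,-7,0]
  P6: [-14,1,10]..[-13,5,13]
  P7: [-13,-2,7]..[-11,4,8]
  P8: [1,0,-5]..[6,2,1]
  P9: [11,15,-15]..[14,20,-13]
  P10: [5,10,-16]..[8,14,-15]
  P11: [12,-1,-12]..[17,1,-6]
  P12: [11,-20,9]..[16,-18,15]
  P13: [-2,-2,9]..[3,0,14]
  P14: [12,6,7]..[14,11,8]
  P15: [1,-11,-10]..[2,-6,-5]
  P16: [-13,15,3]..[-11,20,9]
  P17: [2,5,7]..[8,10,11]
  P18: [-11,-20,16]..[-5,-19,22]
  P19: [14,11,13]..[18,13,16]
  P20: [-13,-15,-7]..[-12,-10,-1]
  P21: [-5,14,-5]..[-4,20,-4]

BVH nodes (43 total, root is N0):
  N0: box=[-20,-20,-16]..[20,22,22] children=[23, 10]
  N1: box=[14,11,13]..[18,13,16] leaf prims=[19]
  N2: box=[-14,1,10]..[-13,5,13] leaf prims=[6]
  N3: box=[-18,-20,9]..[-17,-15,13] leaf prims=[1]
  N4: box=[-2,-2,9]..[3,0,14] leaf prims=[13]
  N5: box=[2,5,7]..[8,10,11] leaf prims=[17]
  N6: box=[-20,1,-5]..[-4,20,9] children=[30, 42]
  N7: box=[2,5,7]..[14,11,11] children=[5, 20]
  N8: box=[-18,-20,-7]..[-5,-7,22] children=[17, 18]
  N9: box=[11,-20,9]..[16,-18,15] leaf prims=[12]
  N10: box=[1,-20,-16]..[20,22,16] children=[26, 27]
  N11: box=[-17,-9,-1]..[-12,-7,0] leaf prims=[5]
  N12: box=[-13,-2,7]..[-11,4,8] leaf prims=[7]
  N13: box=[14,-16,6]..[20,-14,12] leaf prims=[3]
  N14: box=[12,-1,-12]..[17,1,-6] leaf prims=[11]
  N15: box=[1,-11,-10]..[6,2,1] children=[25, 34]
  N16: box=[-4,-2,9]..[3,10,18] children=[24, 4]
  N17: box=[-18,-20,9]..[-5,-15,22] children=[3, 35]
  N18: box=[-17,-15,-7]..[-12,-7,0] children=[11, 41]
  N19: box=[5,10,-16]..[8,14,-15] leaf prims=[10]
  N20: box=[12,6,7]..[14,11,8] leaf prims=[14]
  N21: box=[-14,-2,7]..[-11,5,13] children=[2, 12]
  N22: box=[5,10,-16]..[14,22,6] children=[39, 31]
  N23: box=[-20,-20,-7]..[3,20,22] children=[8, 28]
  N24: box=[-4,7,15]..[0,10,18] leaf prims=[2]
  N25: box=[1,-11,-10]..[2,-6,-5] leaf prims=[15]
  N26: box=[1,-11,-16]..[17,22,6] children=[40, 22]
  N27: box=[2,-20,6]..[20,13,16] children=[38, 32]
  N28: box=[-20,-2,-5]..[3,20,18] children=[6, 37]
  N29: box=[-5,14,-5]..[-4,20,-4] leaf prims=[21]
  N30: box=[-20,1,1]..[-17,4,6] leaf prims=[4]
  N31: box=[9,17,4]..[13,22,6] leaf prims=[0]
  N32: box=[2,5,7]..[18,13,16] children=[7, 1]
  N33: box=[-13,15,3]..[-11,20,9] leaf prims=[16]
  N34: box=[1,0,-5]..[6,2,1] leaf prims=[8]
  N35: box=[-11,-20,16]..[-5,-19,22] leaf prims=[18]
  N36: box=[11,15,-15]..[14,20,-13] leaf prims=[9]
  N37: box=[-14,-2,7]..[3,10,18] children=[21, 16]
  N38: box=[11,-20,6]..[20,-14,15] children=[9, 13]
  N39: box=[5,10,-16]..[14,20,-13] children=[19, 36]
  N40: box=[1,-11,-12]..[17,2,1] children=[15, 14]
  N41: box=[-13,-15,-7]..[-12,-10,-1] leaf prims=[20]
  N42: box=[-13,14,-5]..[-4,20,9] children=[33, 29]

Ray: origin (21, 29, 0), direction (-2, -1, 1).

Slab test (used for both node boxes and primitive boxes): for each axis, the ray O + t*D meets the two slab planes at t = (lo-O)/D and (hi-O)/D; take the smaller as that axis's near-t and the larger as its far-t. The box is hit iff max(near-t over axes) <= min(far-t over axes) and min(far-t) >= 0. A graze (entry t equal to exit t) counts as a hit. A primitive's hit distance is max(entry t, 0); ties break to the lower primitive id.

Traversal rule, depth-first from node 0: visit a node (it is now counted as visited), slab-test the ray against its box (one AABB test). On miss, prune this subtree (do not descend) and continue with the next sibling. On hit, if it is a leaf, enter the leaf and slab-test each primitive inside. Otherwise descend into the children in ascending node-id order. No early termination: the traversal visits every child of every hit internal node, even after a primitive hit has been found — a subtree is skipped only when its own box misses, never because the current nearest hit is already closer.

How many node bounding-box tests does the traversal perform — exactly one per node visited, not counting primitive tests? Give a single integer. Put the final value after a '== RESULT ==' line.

Traverse from the root:
N0 x:[1/2,41/2] y:[7,49] z:[-16,22] -> hit [7,41/2], descend [10, 23]
  N10 x:[1/2,10] y:[7,49] z:[-16,16] -> hit [7,10], descend [26, 27]
    N26 x:[2,10] y:[7,40] z:[-16,6] -> miss, prune
    N27 x:[1/2,19/2] y:[16,49] z:[6,16] -> miss, prune
  N23 x:[9,41/2] y:[9,49] z:[-7,22] -> hit [9,41/2], descend [8, 28]
    N8 x:[13,39/2] y:[36,49] z:[-7,22] -> miss, prune
    N28 x:[9,41/2] y:[9,31] z:[-5,18] -> hit [9,18], descend [6, 37]
      N6 x:[25/2,41/2] y:[9,28] z:[-5,9] -> miss, prune
      N37 x:[9,35/2] y:[19,31] z:[7,18] -> miss, prune

9 AABB tests over nodes [0, 10, 26, 27, 23, 8, 28, 6, 37]; 0 leaves entered; closest miss.

== RESULT ==
9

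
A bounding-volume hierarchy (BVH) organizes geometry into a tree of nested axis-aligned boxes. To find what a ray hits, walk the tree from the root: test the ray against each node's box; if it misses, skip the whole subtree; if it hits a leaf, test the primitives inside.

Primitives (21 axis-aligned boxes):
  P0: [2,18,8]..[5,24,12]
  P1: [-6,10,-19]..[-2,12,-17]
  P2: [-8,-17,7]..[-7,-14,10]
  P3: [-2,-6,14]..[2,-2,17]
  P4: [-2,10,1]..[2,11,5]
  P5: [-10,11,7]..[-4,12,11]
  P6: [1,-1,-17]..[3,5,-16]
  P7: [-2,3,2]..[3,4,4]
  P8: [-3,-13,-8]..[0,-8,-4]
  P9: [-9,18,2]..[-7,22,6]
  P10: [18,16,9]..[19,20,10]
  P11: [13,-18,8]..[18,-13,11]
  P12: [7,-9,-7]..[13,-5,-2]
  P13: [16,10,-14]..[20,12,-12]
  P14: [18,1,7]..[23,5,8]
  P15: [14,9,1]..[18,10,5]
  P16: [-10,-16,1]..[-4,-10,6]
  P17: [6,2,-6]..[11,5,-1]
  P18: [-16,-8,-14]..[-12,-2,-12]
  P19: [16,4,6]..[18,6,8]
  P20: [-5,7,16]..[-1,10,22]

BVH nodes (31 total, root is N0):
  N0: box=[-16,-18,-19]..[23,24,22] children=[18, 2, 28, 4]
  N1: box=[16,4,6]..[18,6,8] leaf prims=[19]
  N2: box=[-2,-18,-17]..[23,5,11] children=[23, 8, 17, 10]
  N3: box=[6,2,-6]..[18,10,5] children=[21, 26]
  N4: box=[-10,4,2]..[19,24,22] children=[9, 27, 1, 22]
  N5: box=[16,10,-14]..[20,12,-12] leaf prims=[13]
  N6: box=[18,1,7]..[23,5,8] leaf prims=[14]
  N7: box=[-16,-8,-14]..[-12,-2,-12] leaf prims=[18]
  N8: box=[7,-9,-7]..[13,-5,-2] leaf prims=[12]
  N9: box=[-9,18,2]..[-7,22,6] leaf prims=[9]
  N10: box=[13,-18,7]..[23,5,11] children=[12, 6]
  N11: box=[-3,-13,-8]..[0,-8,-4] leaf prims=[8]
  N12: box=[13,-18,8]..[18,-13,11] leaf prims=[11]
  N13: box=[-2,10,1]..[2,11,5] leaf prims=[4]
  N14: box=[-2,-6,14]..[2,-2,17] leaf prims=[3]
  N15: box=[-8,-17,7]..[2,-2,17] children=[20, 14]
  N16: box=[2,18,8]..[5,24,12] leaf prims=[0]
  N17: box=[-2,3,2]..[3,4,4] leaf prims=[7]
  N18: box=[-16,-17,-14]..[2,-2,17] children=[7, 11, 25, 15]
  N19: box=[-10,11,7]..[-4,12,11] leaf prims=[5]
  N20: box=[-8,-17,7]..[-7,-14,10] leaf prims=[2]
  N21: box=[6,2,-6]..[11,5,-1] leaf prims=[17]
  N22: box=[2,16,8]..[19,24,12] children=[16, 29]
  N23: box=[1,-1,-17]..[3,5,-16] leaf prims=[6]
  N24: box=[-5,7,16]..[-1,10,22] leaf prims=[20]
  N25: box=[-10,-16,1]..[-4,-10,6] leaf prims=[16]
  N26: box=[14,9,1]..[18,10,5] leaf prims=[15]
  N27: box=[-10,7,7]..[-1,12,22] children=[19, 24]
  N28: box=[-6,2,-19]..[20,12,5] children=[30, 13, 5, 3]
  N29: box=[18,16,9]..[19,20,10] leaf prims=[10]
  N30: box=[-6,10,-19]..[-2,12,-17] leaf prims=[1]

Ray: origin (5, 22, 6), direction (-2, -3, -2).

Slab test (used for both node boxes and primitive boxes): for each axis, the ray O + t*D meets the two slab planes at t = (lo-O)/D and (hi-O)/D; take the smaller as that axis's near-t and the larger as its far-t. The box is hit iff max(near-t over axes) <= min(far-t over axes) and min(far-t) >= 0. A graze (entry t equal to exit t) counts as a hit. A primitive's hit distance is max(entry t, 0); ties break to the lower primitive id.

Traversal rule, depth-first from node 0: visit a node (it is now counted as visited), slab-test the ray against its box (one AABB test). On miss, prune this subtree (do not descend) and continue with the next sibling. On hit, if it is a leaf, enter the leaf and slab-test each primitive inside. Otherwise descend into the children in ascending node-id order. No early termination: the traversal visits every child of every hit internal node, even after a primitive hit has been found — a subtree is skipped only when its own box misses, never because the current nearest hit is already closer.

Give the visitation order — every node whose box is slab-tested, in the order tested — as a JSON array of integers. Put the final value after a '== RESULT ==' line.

Walk:
N0 x:[-9,21/2] y:[-2/3,40/3] z:[-8,25/2] -> hit [-2/3,21/2], descend [2, 4, 18, 28]
  N2 x:[-9,7/2] y:[17/3,40/3] z:[-5/2,23/2] -> miss, prune
  N4 x:[-7,15/2] y:[-2/3,6] z:[-8,2] -> hit [-2/3,2], descend [1, 9, 22, 27]
    N1 x:[-13/2,-11/2] y:[16/3,6] z:[-1,0] -> miss, prune
    N9 x:[6,7] y:[0,4/3] z:[0,2] -> miss, prune
    N22 x:[-7,3/2] y:[-2/3,2] z:[-3,-1] -> miss, prune
    N27 x:[3,15/2] y:[10/3,5] z:[-8,-1/2] -> miss, prune
  N18 x:[3/2,21/2] y:[8,13] z:[-11/2,10] -> hit [8,10], descend [7, 11, 15, 25]
    N7 x:[17/2,21/2] y:[8,10] z:[9,10] -> hit [9,10] leaf, test {P18@t=9}
    N11 x:[5/2,4] y:[10,35/3] z:[5,7] -> miss, prune
    N15 x:[3/2,13/2] y:[8,13] z:[-11/2,-1/2] -> miss, prune
    N25 x:[9/2,15/2] y:[32/3,38/3] z:[0,5/2] -> miss, prune
  N28 x:[-15/2,11/2] y:[10/3,20/3] z:[1/2,25/2] -> hit [10/3,11/2], descend [3, 5, 13, 30]
    N3 x:[-13/2,-1/2] y:[4,20/3] z:[1/2,6] -> miss, prune
    N5 x:[-15/2,-11/2] y:[10/3,4] z:[9,10] -> miss, prune
    N13 x:[3/2,7/2] y:[11/3,4] z:[1/2,5/2] -> miss, prune
    N30 x:[7/2,11/2] y:[10/3,4] z:[23/2,25/2] -> miss, prune

Visited [0, 2, 4, 1, 9, 22, 27, 18, 7, 11, 15, 25, 28, 3, 5, 13, 30]. Tests: 17 box, 1 leaf. Nearest: P18.

== RESULT ==
[0, 2, 4, 1, 9, 22, 27, 18, 7, 11, 15, 25, 28, 3, 5, 13, 30]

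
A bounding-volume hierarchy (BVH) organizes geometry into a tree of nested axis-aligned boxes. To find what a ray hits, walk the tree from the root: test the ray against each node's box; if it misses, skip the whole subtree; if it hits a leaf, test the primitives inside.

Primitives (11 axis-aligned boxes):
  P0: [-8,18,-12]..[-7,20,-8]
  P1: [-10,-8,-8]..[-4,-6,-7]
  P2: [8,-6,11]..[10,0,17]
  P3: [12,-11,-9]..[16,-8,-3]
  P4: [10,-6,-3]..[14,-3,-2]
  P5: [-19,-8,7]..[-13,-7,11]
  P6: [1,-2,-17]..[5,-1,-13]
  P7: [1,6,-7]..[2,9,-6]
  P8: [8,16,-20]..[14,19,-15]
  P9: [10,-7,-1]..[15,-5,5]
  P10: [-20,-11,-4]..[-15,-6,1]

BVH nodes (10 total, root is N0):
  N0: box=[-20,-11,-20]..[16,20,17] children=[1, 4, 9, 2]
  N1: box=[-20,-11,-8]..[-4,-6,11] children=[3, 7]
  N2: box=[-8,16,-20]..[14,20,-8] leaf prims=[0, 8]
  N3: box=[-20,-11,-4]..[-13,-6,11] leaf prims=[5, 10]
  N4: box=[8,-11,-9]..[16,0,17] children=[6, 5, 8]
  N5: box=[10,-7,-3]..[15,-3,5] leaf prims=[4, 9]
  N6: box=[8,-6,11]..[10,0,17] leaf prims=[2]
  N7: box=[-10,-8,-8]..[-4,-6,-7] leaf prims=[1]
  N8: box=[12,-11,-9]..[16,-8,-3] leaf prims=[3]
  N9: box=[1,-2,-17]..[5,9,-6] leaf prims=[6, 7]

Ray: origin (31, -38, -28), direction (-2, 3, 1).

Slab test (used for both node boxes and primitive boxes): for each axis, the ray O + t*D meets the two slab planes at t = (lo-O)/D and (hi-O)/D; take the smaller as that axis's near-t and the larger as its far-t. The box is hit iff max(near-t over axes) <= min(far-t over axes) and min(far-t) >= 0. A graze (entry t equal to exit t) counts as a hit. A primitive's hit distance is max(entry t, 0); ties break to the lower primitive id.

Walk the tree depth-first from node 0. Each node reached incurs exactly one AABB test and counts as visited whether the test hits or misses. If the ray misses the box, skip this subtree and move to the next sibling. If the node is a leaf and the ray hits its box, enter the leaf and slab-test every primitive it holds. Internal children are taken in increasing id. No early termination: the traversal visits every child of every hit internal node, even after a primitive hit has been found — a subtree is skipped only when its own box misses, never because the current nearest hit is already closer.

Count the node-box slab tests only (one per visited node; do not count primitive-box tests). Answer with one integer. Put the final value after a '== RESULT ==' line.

Trace the traversal:
N0 x:[15/2,51/2] y:[9,58/3] z:[8,45] -> hit [9,58/3], descend [1, 2, 4, 9]
  N1 x:[35/2,51/2] y:[9,32/3] z:[20,39] -> miss, prune
  N2 x:[17/2,39/2] y:[18,58/3] z:[8,20] -> hit [18,58/3] leaf, test {P0@t=19, P8(miss)}
  N4 x:[15/2,23/2] y:[9,38/3] z:[19,45] -> miss, prune
  N9 x:[13,15] y:[12,47/3] z:[11,22] -> hit [13,15] leaf, test {P6(miss), P7(miss)}

Visited [0, 1, 2, 4, 9]. Tests: 5 box, 2 leaf. Nearest: P0.

== RESULT ==
5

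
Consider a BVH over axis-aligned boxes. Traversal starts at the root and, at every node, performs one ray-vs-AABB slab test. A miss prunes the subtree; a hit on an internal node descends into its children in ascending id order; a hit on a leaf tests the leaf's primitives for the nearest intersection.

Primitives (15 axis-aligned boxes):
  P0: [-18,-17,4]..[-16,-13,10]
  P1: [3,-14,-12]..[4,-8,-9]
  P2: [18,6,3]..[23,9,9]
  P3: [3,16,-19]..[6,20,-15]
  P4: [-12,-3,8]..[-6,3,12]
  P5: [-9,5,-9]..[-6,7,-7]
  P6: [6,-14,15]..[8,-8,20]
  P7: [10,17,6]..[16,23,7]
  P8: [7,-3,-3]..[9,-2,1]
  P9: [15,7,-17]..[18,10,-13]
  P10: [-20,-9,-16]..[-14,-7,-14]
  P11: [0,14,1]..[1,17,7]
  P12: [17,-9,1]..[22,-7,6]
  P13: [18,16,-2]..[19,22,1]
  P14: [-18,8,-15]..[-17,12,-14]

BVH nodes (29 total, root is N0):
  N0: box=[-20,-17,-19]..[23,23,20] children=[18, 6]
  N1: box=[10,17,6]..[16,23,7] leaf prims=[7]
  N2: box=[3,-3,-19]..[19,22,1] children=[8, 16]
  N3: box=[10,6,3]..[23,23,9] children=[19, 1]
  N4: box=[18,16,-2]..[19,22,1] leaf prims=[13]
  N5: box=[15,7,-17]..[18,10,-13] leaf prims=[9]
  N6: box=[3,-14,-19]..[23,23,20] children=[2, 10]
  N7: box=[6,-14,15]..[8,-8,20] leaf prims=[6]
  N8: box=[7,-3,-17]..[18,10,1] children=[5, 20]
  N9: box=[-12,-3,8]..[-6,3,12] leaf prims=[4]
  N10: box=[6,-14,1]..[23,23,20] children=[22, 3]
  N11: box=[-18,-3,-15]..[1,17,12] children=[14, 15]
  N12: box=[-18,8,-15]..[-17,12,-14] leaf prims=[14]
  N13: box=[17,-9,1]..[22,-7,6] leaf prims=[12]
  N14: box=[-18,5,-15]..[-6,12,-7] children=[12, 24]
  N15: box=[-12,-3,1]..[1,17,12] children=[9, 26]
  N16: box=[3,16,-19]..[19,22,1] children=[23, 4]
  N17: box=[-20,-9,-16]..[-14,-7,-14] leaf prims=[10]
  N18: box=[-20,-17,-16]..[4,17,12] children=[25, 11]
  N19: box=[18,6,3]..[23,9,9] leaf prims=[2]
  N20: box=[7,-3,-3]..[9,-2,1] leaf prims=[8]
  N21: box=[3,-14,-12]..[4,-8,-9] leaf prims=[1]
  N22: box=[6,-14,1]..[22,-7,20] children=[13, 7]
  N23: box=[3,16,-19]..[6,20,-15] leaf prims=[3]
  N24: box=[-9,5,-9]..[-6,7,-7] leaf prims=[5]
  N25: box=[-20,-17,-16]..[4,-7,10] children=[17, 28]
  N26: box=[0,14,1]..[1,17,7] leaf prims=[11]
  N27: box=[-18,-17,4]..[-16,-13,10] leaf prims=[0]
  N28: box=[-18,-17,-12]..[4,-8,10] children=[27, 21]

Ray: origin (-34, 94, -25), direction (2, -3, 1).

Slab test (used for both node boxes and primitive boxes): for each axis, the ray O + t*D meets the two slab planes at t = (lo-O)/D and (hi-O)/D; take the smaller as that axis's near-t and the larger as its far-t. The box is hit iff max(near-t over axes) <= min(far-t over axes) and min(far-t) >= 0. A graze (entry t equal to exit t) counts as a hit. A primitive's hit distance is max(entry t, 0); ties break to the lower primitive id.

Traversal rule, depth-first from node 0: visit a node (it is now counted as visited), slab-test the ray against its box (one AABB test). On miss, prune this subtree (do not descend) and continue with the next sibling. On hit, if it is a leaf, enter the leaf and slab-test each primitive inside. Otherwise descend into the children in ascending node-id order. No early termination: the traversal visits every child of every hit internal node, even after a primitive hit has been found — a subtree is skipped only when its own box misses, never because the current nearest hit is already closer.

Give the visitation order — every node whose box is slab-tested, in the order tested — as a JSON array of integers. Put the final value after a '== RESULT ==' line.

Walk:
N0 x:[7,57/2] y:[71/3,37] z:[6,45] -> hit [71/3,57/2], descend [6, 18]
  N6 x:[37/2,57/2] y:[71/3,36] z:[6,45] -> hit [71/3,57/2], descend [2, 10]
    N2 x:[37/2,53/2] y:[24,97/3] z:[6,26] -> hit [24,26], descend [8, 16]
      N8 x:[41/2,26] y:[28,97/3] z:[8,26] -> miss, prune
      N16 x:[37/2,53/2] y:[24,26] z:[6,26] -> hit [24,26], descend [4, 23]
        N4 x:[26,53/2] y:[24,26] z:[23,26] -> hit [26,26] leaf, test {P13@t=26}
        N23 x:[37/2,20] y:[74/3,26] z:[6,10] -> miss, prune
    N10 x:[20,57/2] y:[71/3,36] z:[26,45] -> hit [26,57/2], descend [3, 22]
      N3 x:[22,57/2] y:[71/3,88/3] z:[28,34] -> hit [28,57/2], descend [1, 19]
        N1 x:[22,25] y:[71/3,77/3] z:[31,32] -> miss, prune
        N19 x:[26,57/2] y:[85/3,88/3] z:[28,34] -> hit [85/3,57/2] leaf, test {P2@t=85/3}
      N22 x:[20,28] y:[101/3,36] z:[26,45] -> miss, prune
  N18 x:[7,19] y:[77/3,37] z:[9,37] -> miss, prune

order=[0, 6, 2, 8, 16, 4, 23, 10, 3, 1, 19, 22, 18]  |boxes|=13  |leaves|=2  hit=P13

== RESULT ==
[0, 6, 2, 8, 16, 4, 23, 10, 3, 1, 19, 22, 18]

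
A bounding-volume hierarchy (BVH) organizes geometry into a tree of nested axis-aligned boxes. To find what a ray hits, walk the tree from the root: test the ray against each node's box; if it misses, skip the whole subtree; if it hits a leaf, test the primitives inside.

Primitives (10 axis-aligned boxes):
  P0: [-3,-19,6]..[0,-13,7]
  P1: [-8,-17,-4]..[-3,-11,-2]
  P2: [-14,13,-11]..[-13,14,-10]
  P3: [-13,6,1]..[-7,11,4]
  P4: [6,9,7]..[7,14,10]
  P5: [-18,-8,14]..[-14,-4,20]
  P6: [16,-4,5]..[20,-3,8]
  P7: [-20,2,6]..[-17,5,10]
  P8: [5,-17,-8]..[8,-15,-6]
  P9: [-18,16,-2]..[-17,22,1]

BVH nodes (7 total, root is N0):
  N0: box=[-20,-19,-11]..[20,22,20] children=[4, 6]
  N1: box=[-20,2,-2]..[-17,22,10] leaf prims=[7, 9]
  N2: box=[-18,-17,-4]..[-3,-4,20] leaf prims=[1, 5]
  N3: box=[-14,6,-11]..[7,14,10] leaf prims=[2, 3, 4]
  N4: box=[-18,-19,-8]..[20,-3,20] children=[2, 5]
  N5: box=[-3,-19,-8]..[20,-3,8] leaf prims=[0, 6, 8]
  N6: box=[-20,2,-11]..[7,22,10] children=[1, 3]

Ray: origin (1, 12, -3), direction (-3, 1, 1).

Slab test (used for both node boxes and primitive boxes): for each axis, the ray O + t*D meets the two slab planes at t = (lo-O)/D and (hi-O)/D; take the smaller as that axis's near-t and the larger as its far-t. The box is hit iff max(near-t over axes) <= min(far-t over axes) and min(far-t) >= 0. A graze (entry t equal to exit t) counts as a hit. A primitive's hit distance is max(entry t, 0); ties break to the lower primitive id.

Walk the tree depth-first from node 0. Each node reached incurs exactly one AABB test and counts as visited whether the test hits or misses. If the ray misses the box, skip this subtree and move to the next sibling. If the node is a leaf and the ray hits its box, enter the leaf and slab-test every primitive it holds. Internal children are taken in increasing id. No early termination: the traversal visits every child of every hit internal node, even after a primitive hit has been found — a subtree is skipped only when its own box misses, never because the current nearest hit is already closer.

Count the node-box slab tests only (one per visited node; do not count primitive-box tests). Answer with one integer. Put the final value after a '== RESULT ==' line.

Walk:
N0 x:[-19/3,7] y:[-31,10] z:[-8,23] -> hit [-19/3,7], descend [4, 6]
  N4 x:[-19/3,19/3] y:[-31,-15] z:[-5,23] -> miss, prune
  N6 x:[-2,7] y:[-10,10] z:[-8,13] -> hit [-2,7], descend [1, 3]
    N1 x:[6,7] y:[-10,10] z:[1,13] -> hit [6,7] leaf, test {P7(miss), P9(miss)}
    N3 x:[-2,5] y:[-6,2] z:[-8,13] -> hit [-2,2] leaf, test {P2(miss), P3(miss), P4(miss)}

Summary -> nodes [0, 4, 6, 1, 3]; box-tests=5; leaf-entries=2; first=miss

== RESULT ==
5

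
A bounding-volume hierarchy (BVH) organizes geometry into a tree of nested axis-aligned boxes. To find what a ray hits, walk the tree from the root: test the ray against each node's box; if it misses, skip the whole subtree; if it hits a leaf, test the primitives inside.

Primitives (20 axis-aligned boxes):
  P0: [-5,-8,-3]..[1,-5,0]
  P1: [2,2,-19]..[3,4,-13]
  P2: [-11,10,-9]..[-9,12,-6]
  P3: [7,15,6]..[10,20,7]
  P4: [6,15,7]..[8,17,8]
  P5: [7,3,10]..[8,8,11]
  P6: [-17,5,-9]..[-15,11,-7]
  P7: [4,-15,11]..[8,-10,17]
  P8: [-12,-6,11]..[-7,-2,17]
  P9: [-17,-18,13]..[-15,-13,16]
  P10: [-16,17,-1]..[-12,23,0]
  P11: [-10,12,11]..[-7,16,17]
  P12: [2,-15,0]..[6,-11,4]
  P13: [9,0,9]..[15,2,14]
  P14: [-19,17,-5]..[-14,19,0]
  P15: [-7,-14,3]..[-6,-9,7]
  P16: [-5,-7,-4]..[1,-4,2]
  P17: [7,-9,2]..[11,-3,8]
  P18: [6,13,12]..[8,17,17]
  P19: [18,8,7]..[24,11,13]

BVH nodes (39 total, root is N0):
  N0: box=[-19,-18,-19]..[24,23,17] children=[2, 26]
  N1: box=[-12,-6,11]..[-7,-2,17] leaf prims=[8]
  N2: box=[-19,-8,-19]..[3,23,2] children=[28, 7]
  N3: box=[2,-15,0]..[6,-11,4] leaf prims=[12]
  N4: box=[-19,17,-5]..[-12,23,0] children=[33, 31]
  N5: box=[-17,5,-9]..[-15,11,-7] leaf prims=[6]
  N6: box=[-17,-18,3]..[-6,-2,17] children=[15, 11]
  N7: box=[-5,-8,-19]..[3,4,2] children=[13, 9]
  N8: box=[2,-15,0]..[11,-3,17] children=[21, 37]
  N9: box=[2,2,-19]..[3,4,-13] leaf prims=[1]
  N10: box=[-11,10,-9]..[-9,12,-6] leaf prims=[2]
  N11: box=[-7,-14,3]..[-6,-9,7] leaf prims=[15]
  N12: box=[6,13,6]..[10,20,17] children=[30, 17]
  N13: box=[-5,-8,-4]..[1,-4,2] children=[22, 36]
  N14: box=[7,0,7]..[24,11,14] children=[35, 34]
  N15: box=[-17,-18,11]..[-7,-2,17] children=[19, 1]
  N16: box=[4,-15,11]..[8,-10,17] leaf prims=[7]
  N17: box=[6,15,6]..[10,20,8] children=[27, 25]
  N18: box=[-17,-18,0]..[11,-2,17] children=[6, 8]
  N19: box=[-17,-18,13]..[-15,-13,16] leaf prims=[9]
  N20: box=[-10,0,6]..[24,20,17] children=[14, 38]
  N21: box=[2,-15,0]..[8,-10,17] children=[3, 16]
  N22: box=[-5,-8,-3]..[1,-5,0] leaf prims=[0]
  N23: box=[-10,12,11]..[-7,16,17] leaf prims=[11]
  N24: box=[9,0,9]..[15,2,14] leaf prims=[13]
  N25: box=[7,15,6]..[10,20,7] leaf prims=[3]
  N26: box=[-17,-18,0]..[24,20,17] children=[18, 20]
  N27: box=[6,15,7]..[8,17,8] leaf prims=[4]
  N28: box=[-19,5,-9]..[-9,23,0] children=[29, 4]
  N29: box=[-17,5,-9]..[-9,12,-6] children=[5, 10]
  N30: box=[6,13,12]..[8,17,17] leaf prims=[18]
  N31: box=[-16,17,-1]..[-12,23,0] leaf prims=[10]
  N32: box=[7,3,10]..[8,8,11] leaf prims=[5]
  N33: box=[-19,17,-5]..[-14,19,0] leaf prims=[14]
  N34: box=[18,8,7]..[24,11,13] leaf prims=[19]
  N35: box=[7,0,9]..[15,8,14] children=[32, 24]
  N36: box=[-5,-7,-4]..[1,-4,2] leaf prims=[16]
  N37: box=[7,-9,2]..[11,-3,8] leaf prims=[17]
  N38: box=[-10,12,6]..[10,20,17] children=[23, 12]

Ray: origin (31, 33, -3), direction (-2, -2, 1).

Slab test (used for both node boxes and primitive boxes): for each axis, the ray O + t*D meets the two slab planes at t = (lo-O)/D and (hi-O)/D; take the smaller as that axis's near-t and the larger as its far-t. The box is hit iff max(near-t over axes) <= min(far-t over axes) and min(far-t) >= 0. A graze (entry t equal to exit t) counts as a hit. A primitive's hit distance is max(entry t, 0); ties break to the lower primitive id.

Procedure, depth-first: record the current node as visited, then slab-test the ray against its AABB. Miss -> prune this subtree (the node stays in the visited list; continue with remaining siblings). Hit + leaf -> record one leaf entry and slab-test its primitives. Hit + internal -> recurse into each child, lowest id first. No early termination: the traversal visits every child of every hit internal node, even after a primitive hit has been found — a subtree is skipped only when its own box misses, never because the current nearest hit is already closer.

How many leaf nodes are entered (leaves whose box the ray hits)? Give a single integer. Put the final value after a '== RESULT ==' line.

Walk:
N0 x:[7/2,25] y:[5,51/2] z:[-16,20] -> hit [5,20], descend [2, 26]
  N2 x:[14,25] y:[5,41/2] z:[-16,5] -> miss, prune
  N26 x:[7/2,24] y:[13/2,51/2] z:[3,20] -> hit [13/2,20], descend [18, 20]
    N18 x:[10,24] y:[35/2,51/2] z:[3,20] -> hit [35/2,20], descend [6, 8]
      N6 x:[37/2,24] y:[35/2,51/2] z:[6,20] -> hit [37/2,20], descend [11, 15]
        N11 x:[37/2,19] y:[21,47/2] z:[6,10] -> miss, prune
        N15 x:[19,24] y:[35/2,51/2] z:[14,20] -> hit [19,20], descend [1, 19]
          N1 x:[19,43/2] y:[35/2,39/2] z:[14,20] -> hit [19,39/2] leaf, test {P8@t=19}
          N19 x:[23,24] y:[23,51/2] z:[16,19] -> miss, prune
      N8 x:[10,29/2] y:[18,24] z:[3,20] -> miss, prune
    N20 x:[7/2,41/2] y:[13/2,33/2] z:[9,20] -> hit [9,33/2], descend [14, 38]
      N14 x:[7/2,12] y:[11,33/2] z:[10,17] -> hit [11,12], descend [34, 35]
        N34 x:[7/2,13/2] y:[11,25/2] z:[10,16] -> miss, prune
        N35 x:[8,12] y:[25/2,33/2] z:[12,17] -> miss, prune
      N38 x:[21/2,41/2] y:[13/2,21/2] z:[9,20] -> hit [21/2,21/2], descend [12, 23]
        N12 x:[21/2,25/2] y:[13/2,10] z:[9,20] -> miss, prune
        N23 x:[19,41/2] y:[17/2,21/2] z:[14,20] -> miss, prune

order=[0, 2, 26, 18, 6, 11, 15, 1, 19, 8, 20, 14, 34, 35, 38, 12, 23]  |boxes|=17  |leaves|=1  hit=P8

== RESULT ==
1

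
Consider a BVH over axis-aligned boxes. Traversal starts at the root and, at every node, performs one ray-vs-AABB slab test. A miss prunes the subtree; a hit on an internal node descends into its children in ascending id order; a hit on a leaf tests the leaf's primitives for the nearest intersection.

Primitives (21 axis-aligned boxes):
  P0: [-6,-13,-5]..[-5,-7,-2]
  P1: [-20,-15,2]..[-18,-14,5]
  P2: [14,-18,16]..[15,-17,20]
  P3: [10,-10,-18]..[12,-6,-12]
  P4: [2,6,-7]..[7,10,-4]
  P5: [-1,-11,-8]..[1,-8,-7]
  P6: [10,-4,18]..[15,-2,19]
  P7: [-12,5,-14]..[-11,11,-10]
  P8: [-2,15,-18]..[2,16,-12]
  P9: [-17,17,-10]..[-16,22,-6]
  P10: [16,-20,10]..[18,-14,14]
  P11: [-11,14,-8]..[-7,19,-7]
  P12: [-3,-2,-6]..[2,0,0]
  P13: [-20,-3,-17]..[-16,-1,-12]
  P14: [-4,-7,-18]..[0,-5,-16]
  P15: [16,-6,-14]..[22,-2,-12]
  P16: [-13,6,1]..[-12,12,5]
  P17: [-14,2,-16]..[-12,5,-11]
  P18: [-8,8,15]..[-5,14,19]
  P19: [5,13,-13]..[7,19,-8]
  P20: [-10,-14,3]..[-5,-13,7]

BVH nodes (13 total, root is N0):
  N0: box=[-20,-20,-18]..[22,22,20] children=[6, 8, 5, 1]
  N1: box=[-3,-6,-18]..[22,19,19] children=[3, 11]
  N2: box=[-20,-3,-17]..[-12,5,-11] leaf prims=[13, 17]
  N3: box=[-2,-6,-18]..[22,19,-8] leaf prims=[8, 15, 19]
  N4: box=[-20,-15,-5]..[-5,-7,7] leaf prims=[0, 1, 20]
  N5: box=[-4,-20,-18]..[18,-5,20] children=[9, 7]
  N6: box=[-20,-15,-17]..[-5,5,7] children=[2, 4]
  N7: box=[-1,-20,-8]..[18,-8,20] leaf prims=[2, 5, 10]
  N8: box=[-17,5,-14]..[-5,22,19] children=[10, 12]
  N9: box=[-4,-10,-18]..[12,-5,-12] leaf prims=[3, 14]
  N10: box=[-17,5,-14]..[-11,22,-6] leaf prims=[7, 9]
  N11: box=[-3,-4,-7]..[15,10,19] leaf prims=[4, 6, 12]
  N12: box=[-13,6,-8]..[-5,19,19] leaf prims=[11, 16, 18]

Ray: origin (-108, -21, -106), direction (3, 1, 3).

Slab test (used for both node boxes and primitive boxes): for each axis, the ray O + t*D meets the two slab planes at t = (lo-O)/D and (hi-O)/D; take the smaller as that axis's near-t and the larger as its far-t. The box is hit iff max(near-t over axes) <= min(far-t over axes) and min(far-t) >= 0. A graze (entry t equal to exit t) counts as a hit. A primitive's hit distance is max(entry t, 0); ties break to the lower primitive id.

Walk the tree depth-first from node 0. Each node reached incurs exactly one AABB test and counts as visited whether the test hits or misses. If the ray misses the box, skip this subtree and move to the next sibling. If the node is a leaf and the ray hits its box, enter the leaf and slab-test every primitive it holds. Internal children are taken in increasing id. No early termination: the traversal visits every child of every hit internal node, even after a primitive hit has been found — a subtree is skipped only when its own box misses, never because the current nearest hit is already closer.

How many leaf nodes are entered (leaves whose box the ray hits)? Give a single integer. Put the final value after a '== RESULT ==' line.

Traverse from the root:
N0 x:[88/3,130/3] y:[1,43] z:[88/3,42] -> hit [88/3,42], descend [1, 5, 6, 8]
  N1 x:[35,130/3] y:[15,40] z:[88/3,125/3] -> hit [35,40], descend [3, 11]
    N3 x:[106/3,130/3] y:[15,40] z:[88/3,98/3] -> miss, prune
    N11 x:[35,41] y:[17,31] z:[33,125/3] -> miss, prune
  N5 x:[104/3,42] y:[1,16] z:[88/3,42] -> miss, prune
  N6 x:[88/3,103/3] y:[6,26] z:[89/3,113/3] -> miss, prune
  N8 x:[91/3,103/3] y:[26,43] z:[92/3,125/3] -> hit [92/3,103/3], descend [10, 12]
    N10 x:[91/3,97/3] y:[26,43] z:[92/3,100/3] -> hit [92/3,97/3] leaf, test {P7@t=32, P9(miss)}
    N12 x:[95/3,103/3] y:[27,40] z:[98/3,125/3] -> hit [98/3,103/3] leaf, test {P11(miss), P16(miss), P18(miss)}

9 AABB tests over nodes [0, 1, 3, 11, 5, 6, 8, 10, 12]; 2 leaves entered; closest P7.

== RESULT ==
2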